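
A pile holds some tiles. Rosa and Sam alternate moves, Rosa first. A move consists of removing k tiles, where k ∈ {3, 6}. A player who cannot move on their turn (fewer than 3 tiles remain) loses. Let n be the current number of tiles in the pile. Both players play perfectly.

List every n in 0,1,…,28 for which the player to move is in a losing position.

0, 1, 2, 9, 10, 11, 18, 19, 20, 27, 28

Build the W/L table. Terminal = L. A non-terminal position is W if it has a move to some L; otherwise it is L.
n=0: no move → L
n=1: no move → L
n=2: no move → L
n=3: can move to 0, which is L ⇒ W
n=4: can move to 1, which is L ⇒ W
n=5: can move to 2, which is L ⇒ W
n=6: can move to 0, which is L ⇒ W
n=7: can move to 1, which is L ⇒ W
n=8: can move to 2, which is L ⇒ W
n=9: moves to 6(W), 3(W); every one is W ⇒ L
n=10: moves to 7(W), 4(W); every one is W ⇒ L
n=11: moves to 8(W), 5(W); every one is W ⇒ L
n=12: can move to 9, which is L ⇒ W
n=13: can move to 10, which is L ⇒ W
n=14: can move to 11, which is L ⇒ W
n=15: can move to 9, which is L ⇒ W
n=16: can move to 10, which is L ⇒ W
n=17: can move to 11, which is L ⇒ W
n=18: moves to 15(W), 12(W); every one is W ⇒ L
n=19: moves to 16(W), 13(W); every one is W ⇒ L
n=20: moves to 17(W), 14(W); every one is W ⇒ L
n=21: can move to 18, which is L ⇒ W
n=22: can move to 19, which is L ⇒ W
n=23: can move to 20, which is L ⇒ W
n=24: can move to 18, which is L ⇒ W
n=25: can move to 19, which is L ⇒ W
n=26: can move to 20, which is L ⇒ W
n=27: moves to 24(W), 21(W); every one is W ⇒ L
n=28: moves to 25(W), 22(W); every one is W ⇒ L
The losing starting values of n are exactly the entries labelled L in this table (11 of them).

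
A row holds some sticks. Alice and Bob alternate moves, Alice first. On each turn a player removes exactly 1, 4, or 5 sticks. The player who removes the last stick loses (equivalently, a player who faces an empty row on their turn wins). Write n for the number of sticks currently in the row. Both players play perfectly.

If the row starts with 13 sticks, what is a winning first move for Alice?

Remove 4, leaving 9.

Use the standard recursion: the mover wins at a terminal position; elsewhere, the mover wins exactly when some move hands the opponent an L position.
n=0: no move; the opponent has just taken the last stick and therefore loses → W
n=1: →0(W) only, which is W, so L
n=2: →1(L), so W
n=3: →2(W) only, which is W, so L
n=4: →3(L), so W
n=5: →1(L), so W
n=6: →1(L), so W
n=7: →3(L), so W
n=8: →3(L), so W
n=9: →8(W), 5(W), 4(W) — all W, so L
n=10: →9(L), so W
n=11: →10(W), 7(W), 6(W) — all W, so L
n=12: →11(L), so W
n=13: →9(L), so W
From 13, the L positions reachable in one move are: 9.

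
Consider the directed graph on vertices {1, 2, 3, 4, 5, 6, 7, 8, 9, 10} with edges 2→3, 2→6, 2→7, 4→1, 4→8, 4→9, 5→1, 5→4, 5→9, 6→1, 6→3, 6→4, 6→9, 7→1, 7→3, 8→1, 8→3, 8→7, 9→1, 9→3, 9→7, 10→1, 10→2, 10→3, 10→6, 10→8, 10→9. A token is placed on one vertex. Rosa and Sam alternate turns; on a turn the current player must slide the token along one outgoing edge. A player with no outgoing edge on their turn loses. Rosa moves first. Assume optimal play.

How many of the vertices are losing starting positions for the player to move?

Classify positions by backward induction: terminal positions (no move available) are L. From any other position, the mover wins iff some move reaches an L.
Every edge goes from a vertex to one that appears earlier in the order 1, 3, 7, 9, 8, 4, 6, 2, 5, 10, so processing vertices in that order labels each vertex after all of its successors.
1: no outgoing edge → L
3: no outgoing edge → L
7: can move to 3, which is L ⇒ W
9: can move to 3, which is L ⇒ W
8: can move to 3, which is L ⇒ W
4: can move to 1, which is L ⇒ W
6: can move to 3, which is L ⇒ W
2: can move to 3, which is L ⇒ W
5: can move to 1, which is L ⇒ W
10: can move to 3, which is L ⇒ W
The L vertices are 1, 3; that is 2 in all.

2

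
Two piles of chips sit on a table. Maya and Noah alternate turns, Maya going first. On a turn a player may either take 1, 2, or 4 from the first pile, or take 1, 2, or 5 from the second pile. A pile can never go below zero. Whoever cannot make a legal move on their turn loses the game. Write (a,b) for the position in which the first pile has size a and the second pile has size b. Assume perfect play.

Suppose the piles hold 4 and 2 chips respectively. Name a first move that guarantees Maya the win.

Move to (2,2).

Work bottom-up. With no move the player to move loses. Otherwise the position is W if at least one move leads to an L position for the opponent, and L if every move leads to a W.
No move ever increases a pile, so every position that can arise here has a ≤ 4 and b ≤ 2; it is enough to label the cells with 0 ≤ a ≤ 4 and 0 ≤ b ≤ 2.
Every move lowers a or b (never raises either), so fill the grid row by row in increasing a, and left to right within a row: each cell's successors are then already labelled.
      b=0  b=1  b=2
a=0:    L    W    W
a=1:    W    L    W
a=2:    W    W    L
a=3:    L    W    W
a=4:    W    L    W
Cells with no legal move (terminal, hence L): (0,0).
The remaining L cells, each justified by listing all of its moves:
(1,1): moves to (0,1)(W), (1,0)(W); every one is W ⇒ L
(2,2): moves to (1,2)(W), (0,2)(W), (2,1)(W), (2,0)(W); every one is W ⇒ L
(3,0): moves to (2,0)(W), (1,0)(W); every one is W ⇒ L
(4,1): moves to (3,1)(W), (2,1)(W), (0,1)(W), (4,0)(W); every one is W ⇒ L
Every other cell has at least one move into one of the L cells above, so it is W.
From (4,2), the L positions reachable in one move are: (2,2), (4,1). Any move reaching one of these is winning.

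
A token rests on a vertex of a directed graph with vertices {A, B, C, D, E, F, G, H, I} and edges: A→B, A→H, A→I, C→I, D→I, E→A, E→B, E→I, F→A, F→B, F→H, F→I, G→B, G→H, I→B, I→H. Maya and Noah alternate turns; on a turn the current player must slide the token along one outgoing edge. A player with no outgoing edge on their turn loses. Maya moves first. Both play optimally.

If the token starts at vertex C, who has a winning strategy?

Classify positions by backward induction: terminal positions (no move available) are L. From any other position, the mover wins iff some move reaches an L.
Every edge goes from a vertex to one that appears earlier in the order B, H, I, D, A, E, F, G, C, so processing vertices in that order labels each vertex after all of its successors.
B: no outgoing edge → L
H: no outgoing edge → L
I: can move to H, which is L ⇒ W
D: the only move is to I(W), a W ⇒ L
A: can move to H, which is L ⇒ W
E: can move to B, which is L ⇒ W
F: can move to H, which is L ⇒ W
G: can move to H, which is L ⇒ W
C: the only move is to I(W), a W ⇒ L
Every move from C reaches a W position, so the mover loses.

Noah wins.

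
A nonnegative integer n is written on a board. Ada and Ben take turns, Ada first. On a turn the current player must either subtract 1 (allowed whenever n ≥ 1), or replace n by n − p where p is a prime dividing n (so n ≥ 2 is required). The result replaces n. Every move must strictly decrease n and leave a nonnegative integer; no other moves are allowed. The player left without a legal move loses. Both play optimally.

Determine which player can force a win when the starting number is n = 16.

Compute win/loss labels from the base case upward. A position with no move is L. Any other position is W if it can reach an L in one move, else L.
n=0: no move → L
n=1: can move to 0, which is L ⇒ W
n=2: can move to 0, which is L ⇒ W
n=3: can move to 0, which is L ⇒ W
n=4: moves to 2(W), 3(W); every one is W ⇒ L
n=5: can move to 0, which is L ⇒ W
n=6: can move to 4, which is L ⇒ W
n=7: can move to 0, which is L ⇒ W
n=8: moves to 6(W), 7(W); every one is W ⇒ L
n=9: can move to 8, which is L ⇒ W
n=10: can move to 8, which is L ⇒ W
n=11: can move to 0, which is L ⇒ W
n=12: moves to 9(W), 10(W), 11(W); every one is W ⇒ L
n=13: can move to 0, which is L ⇒ W
n=14: can move to 12, which is L ⇒ W
n=15: can move to 12, which is L ⇒ W
n=16: moves to 14(W), 15(W); every one is W ⇒ L
Every move from 16 reaches a W position, so the mover loses.

Ben wins.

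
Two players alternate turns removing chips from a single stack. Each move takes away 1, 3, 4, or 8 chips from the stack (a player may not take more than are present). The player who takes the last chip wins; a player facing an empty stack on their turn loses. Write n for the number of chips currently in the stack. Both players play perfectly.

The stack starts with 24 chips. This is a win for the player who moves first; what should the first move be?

Remove 1, leaving 23.

Build the W/L table. Terminal = L. A non-terminal position is W if it has a move to some L; otherwise it is L.
n=0: no move → L
n=1: reaches L-position 0 → W
n=2: only reaches 1(W), which is W → L
n=3: reaches L-position 2 → W
n=4: reaches L-position 0 → W
n=5: reaches L-position 2 → W
n=6: reaches L-position 2 → W
n=7: only reaches 6(W), 4(W), 3(W), all W → L
n=8: reaches L-position 7 → W
n=9: only reaches 8(W), 6(W), 5(W), 1(W), all W → L
n=10: reaches L-position 9 → W
n=11: reaches L-position 7 → W
n=12: reaches L-position 9 → W
n=13: reaches L-position 9 → W
n=14: only reaches 13(W), 11(W), 10(W), 6(W), all W → L
n=15: reaches L-position 14 → W
n=16: only reaches 15(W), 13(W), 12(W), 8(W), all W → L
n=17: reaches L-position 16 → W
n=18: reaches L-position 14 → W
n=19: reaches L-position 16 → W
n=20: reaches L-position 16 → W
n=21: only reaches 20(W), 18(W), 17(W), 13(W), all W → L
n=22: reaches L-position 21 → W
n=23: only reaches 22(W), 20(W), 19(W), 15(W), all W → L
n=24: reaches L-position 23 → W
From 24, the L positions reachable in one move are: 23, 21, 16. Any move reaching one of these is winning.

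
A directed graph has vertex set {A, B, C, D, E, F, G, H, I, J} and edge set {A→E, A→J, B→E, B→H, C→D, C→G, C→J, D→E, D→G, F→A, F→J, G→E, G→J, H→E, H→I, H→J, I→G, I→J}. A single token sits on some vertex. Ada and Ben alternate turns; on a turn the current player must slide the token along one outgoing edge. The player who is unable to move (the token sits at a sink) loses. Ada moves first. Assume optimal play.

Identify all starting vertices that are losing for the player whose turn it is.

E, J

Classify positions by backward induction: terminal positions (no move available) are L. From any other position, the mover wins iff some move reaches an L.
Every edge goes from a vertex to one that appears earlier in the order E, J, A, G, F, I, D, C, H, B, so processing vertices in that order labels each vertex after all of its successors.
E: no outgoing edge → L
J: no outgoing edge → L
A: →J(L), so W
G: →J(L), so W
F: →J(L), so W
I: →J(L), so W
D: →E(L), so W
C: →J(L), so W
H: →J(L), so W
B: →E(L), so W
The losing starting vertices are exactly the entries labelled L in this table (2 of them).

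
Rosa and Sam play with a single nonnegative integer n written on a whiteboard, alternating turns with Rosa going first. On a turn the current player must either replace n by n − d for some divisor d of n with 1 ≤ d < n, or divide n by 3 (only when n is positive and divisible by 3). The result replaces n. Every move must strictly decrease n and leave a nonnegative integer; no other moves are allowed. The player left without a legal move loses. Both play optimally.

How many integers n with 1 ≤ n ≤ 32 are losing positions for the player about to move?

13

Work bottom-up. With no move the player to move loses. Otherwise the position is W if at least one move leads to an L position for the opponent, and L if every move leads to a W.
n=0: no move → L
n=1: no move → L
n=2: can move to 1, which is L ⇒ W
n=3: can move to 1, which is L ⇒ W
n=4: moves to 2(W), 3(W); every one is W ⇒ L
n=5: can move to 4, which is L ⇒ W
n=6: can move to 4, which is L ⇒ W
n=7: the only move is to 6(W), a W ⇒ L
n=8: can move to 4, which is L ⇒ W
n=9: moves to 3(W), 6(W), 8(W); every one is W ⇒ L
n=10: can move to 9, which is L ⇒ W
n=11: the only move is to 10(W), a W ⇒ L
n=12: can move to 4, which is L ⇒ W
n=13: the only move is to 12(W), a W ⇒ L
n=14: can move to 7, which is L ⇒ W
n=15: moves to 5(W), 10(W), 12(W), 14(W); every one is W ⇒ L
n=16: can move to 15, which is L ⇒ W
n=17: the only move is to 16(W), a W ⇒ L
n=18: can move to 9, which is L ⇒ W
n=19: the only move is to 18(W), a W ⇒ L
n=20: can move to 15, which is L ⇒ W
n=21: can move to 7, which is L ⇒ W
n=22: can move to 11, which is L ⇒ W
n=23: the only move is to 22(W), a W ⇒ L
n=24: can move to 23, which is L ⇒ W
n=25: moves to 20(W), 24(W); every one is W ⇒ L
n=26: can move to 13, which is L ⇒ W
n=27: can move to 9, which is L ⇒ W
n=28: moves to 14(W), 21(W), 24(W), 26(W), 27(W); every one is W ⇒ L
n=29: can move to 28, which is L ⇒ W
n=30: can move to 15, which is L ⇒ W
n=31: the only move is to 30(W), a W ⇒ L
n=32: can move to 28, which is L ⇒ W
L entries with 1 ≤ n ≤ 32 (n=0 is outside the asked range and is not counted): n = 1, 4, 7, 9, 11, 13, 15, 17, 19, 23, 25, 28, 31; that makes 13.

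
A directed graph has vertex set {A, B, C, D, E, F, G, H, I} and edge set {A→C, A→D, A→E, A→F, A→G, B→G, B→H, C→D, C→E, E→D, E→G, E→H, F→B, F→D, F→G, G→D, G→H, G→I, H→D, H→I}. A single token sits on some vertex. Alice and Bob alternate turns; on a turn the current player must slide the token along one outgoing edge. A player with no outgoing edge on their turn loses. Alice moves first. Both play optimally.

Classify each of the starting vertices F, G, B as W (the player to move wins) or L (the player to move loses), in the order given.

F: W, G: W, B: L

Build the W/L table. Terminal = L. A non-terminal position is W if it has a move to some L; otherwise it is L.
Every edge goes from a vertex to one that appears earlier in the order I, D, H, G, B, E, C, F, A, so processing vertices in that order labels each vertex after all of its successors.
I: no outgoing edge → L
D: no outgoing edge → L
H: W (go to D, an L position)
G: W (go to D, an L position)
B: L (options G(W), H(W) are all W)
E: W (go to D, an L position)
C: W (go to D, an L position)
F: W (go to B, an L position)
A: W (go to D, an L position)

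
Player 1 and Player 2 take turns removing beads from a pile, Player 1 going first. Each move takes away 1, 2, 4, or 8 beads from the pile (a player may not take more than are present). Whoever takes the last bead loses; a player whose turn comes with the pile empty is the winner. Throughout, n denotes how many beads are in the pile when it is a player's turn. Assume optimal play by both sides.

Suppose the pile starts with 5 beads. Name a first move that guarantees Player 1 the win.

Use the standard recursion: the mover wins at a terminal position; elsewhere, the mover wins exactly when some move hands the opponent an L position.
n=0: no move; the opponent has just taken the last bead and therefore loses → W
n=1: L (sole option 0(W) is W)
n=2: W (go to 1, an L position)
n=3: W (go to 1, an L position)
n=4: L (options 3(W), 2(W), 0(W) are all W)
n=5: W (go to 4, an L position)
From 5, the L positions reachable in one move are: 4, 1. Any move reaching one of these is winning.

Remove 1, leaving 4.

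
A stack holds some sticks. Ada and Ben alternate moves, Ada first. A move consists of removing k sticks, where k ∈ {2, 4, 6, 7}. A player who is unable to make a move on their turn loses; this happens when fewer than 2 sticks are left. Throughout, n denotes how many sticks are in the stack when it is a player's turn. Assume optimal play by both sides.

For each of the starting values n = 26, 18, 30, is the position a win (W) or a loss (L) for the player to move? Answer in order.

26: W, 18: L, 30: W

Use the standard recursion: the mover loses at a terminal position; elsewhere, the mover wins exactly when some move hands the opponent an L position.
n=0: no move → L
n=1: no move → L
n=2: →0(L), so W
n=3: →1(L), so W
n=4: →0(L), so W
n=5: →1(L), so W
n=6: →0(L), so W
n=7: →1(L), so W
n=8: →1(L), so W
n=9: →7(W), 5(W), 3(W), 2(W) — all W, so L
n=10: →8(W), 6(W), 4(W), 3(W) — all W, so L
n=11: →9(L), so W
n=12: →10(L), so W
n=13: →9(L), so W
n=14: →10(L), so W
n=15: →9(L), so W
n=16: →10(L), so W
n=17: →10(L), so W
n=18: →16(W), 14(W), 12(W), 11(W) — all W, so L
n=19: →17(W), 15(W), 13(W), 12(W) — all W, so L
n=20: →18(L), so W
n=21: →19(L), so W
n=22: →18(L), so W
n=23: →19(L), so W
n=24: →18(L), so W
n=25: →19(L), so W
n=26: →19(L), so W
n=27: →25(W), 23(W), 21(W), 20(W) — all W, so L
n=28: →26(W), 24(W), 22(W), 21(W) — all W, so L
n=29: →27(L), so W
n=30: →28(L), so W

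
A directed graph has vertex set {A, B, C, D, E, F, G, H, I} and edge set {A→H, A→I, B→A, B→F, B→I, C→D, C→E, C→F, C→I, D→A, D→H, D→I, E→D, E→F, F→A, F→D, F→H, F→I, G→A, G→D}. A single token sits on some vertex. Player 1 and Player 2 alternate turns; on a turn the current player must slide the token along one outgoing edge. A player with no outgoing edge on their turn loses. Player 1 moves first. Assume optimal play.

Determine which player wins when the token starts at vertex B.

Work bottom-up. With no move the player to move loses. Otherwise the position is W if at least one move leads to an L position for the opponent, and L if every move leads to a W.
Every edge goes from a vertex to one that appears earlier in the order I, H, A, D, F, B, E, C, G, so processing vertices in that order labels each vertex after all of its successors.
I: no outgoing edge → L
H: no outgoing edge → L
A: →H(L), so W
D: →H(L), so W
F: →H(L), so W
B: →I(L), so W
E: →F(W), D(W) — all W, so L
C: →E(L), so W
G: →D(W), A(W) — all W, so L
From B Player 1 can move to I, reaching an L position.

Player 1 wins.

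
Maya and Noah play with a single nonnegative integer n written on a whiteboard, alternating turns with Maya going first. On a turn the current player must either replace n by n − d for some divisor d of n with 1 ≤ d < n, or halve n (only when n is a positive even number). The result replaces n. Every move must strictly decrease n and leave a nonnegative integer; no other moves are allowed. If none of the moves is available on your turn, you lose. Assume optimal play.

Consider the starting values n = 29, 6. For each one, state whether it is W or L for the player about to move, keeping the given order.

29: L, 6: W

Use the standard recursion: the mover loses at a terminal position; elsewhere, the mover wins exactly when some move hands the opponent an L position.
n=0: no move → L
n=1: no move → L
n=2: W (go to 1, an L position)
n=3: L (sole option 2(W) is W)
n=4: W (go to 3, an L position)
n=5: L (sole option 4(W) is W)
n=6: W (go to 3, an L position)
n=7: L (sole option 6(W) is W)
n=8: W (go to 7, an L position)
n=9: L (options 6(W), 8(W) are all W)
n=10: W (go to 5, an L position)
n=11: L (sole option 10(W) is W)
n=12: W (go to 9, an L position)
n=13: L (sole option 12(W) is W)
n=14: W (go to 7, an L position)
n=15: L (options 10(W), 12(W), 14(W) are all W)
n=16: W (go to 15, an L position)
n=17: L (sole option 16(W) is W)
n=18: W (go to 9, an L position)
n=19: L (sole option 18(W) is W)
n=20: W (go to 15, an L position)
n=21: L (options 14(W), 18(W), 20(W) are all W)
n=22: W (go to 11, an L position)
n=23: L (sole option 22(W) is W)
n=24: W (go to 21, an L position)
n=25: L (options 20(W), 24(W) are all W)
n=26: W (go to 13, an L position)
n=27: L (options 18(W), 24(W), 26(W) are all W)
n=28: W (go to 21, an L position)
n=29: L (sole option 28(W) is W)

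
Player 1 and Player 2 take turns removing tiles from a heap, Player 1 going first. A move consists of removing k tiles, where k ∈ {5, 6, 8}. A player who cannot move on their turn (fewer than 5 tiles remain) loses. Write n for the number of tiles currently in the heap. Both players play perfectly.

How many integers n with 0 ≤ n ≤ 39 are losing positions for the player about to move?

16

Positions with no move are L. A position that does have a move is losing for the player to move precisely when every available move leads to a winning position for the opponent. Fill in the labels:
n=0: no move → L
n=1: no move → L
n=2: no move → L
n=3: no move → L
n=4: no move → L
n=5: reaches L-position 0 → W
n=6: reaches L-position 1 → W
n=7: reaches L-position 2 → W
n=8: reaches L-position 3 → W
n=9: reaches L-position 4 → W
n=10: reaches L-position 4 → W
n=11: reaches L-position 3 → W
n=12: reaches L-position 4 → W
n=13: only reaches 8(W), 7(W), 5(W), all W → L
n=14: only reaches 9(W), 8(W), 6(W), all W → L
n=15: only reaches 10(W), 9(W), 7(W), all W → L
n=16: only reaches 11(W), 10(W), 8(W), all W → L
n=17: only reaches 12(W), 11(W), 9(W), all W → L
n=18: reaches L-position 13 → W
n=19: reaches L-position 14 → W
n=20: reaches L-position 15 → W
n=21: reaches L-position 16 → W
n=22: reaches L-position 17 → W
n=23: reaches L-position 17 → W
n=24: reaches L-position 16 → W
n=25: reaches L-position 17 → W
n=26: only reaches 21(W), 20(W), 18(W), all W → L
n=27: only reaches 22(W), 21(W), 19(W), all W → L
n=28: only reaches 23(W), 22(W), 20(W), all W → L
n=29: only reaches 24(W), 23(W), 21(W), all W → L
n=30: only reaches 25(W), 24(W), 22(W), all W → L
n=31: reaches L-position 26 → W
n=32: reaches L-position 27 → W
n=33: reaches L-position 28 → W
n=34: reaches L-position 29 → W
n=35: reaches L-position 30 → W
n=36: reaches L-position 30 → W
n=37: reaches L-position 29 → W
n=38: reaches L-position 30 → W
n=39: only reaches 34(W), 33(W), 31(W), all W → L
L entries with 0 ≤ n ≤ 39: n = 0, 1, 2, 3, 4, 13, 14, 15, 16, 17, 26, 27, 28, 29, 30, 39; that makes 16.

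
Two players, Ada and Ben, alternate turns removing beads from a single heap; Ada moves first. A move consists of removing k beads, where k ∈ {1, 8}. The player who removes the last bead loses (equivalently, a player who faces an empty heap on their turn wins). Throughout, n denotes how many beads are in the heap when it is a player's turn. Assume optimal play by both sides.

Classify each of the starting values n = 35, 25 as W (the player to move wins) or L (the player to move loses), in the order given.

35: W, 25: L

Work bottom-up. With no move the player to move wins. Otherwise the position is W if at least one move leads to an L position for the opponent, and L if every move leads to a W.
n=0: no move; the opponent has just taken the last bead and therefore loses → W
n=1: the only move is to 0(W), a W ⇒ L
n=2: can move to 1, which is L ⇒ W
n=3: the only move is to 2(W), a W ⇒ L
n=4: can move to 3, which is L ⇒ W
n=5: the only move is to 4(W), a W ⇒ L
n=6: can move to 5, which is L ⇒ W
n=7: the only move is to 6(W), a W ⇒ L
n=8: can move to 7, which is L ⇒ W
n=9: can move to 1, which is L ⇒ W
n=10: moves to 9(W), 2(W); every one is W ⇒ L
n=11: can move to 10, which is L ⇒ W
n=12: moves to 11(W), 4(W); every one is W ⇒ L
n=13: can move to 12, which is L ⇒ W
n=14: moves to 13(W), 6(W); every one is W ⇒ L
n=15: can move to 14, which is L ⇒ W
n=16: moves to 15(W), 8(W); every one is W ⇒ L
n=17: can move to 16, which is L ⇒ W
n=18: can move to 10, which is L ⇒ W
n=19: moves to 18(W), 11(W); every one is W ⇒ L
n=20: can move to 19, which is L ⇒ W
n=21: moves to 20(W), 13(W); every one is W ⇒ L
n=22: can move to 21, which is L ⇒ W
n=23: moves to 22(W), 15(W); every one is W ⇒ L
n=24: can move to 23, which is L ⇒ W
n=25: moves to 24(W), 17(W); every one is W ⇒ L
n=26: can move to 25, which is L ⇒ W
n=27: can move to 19, which is L ⇒ W
n=28: moves to 27(W), 20(W); every one is W ⇒ L
n=29: can move to 28, which is L ⇒ W
n=30: moves to 29(W), 22(W); every one is W ⇒ L
n=31: can move to 30, which is L ⇒ W
n=32: moves to 31(W), 24(W); every one is W ⇒ L
n=33: can move to 32, which is L ⇒ W
n=34: moves to 33(W), 26(W); every one is W ⇒ L
n=35: can move to 34, which is L ⇒ W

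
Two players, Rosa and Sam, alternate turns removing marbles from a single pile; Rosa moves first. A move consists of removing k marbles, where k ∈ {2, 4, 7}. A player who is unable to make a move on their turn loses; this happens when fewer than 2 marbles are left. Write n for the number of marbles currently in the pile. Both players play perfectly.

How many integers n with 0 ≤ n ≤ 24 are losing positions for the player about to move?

Compute win/loss labels from the base case upward. A position with no move is L. Any other position is W if it can reach an L in one move, else L.
n=0: no move → L
n=1: no move → L
n=2: can move to 0, which is L ⇒ W
n=3: can move to 1, which is L ⇒ W
n=4: can move to 0, which is L ⇒ W
n=5: can move to 1, which is L ⇒ W
n=6: moves to 4(W), 2(W); every one is W ⇒ L
n=7: can move to 0, which is L ⇒ W
n=8: can move to 6, which is L ⇒ W
n=9: moves to 7(W), 5(W), 2(W); every one is W ⇒ L
n=10: can move to 6, which is L ⇒ W
n=11: can move to 9, which is L ⇒ W
n=12: moves to 10(W), 8(W), 5(W); every one is W ⇒ L
n=13: can move to 9, which is L ⇒ W
n=14: can move to 12, which is L ⇒ W
n=15: moves to 13(W), 11(W), 8(W); every one is W ⇒ L
n=16: can move to 12, which is L ⇒ W
n=17: can move to 15, which is L ⇒ W
n=18: moves to 16(W), 14(W), 11(W); every one is W ⇒ L
n=19: can move to 15, which is L ⇒ W
n=20: can move to 18, which is L ⇒ W
n=21: moves to 19(W), 17(W), 14(W); every one is W ⇒ L
n=22: can move to 18, which is L ⇒ W
n=23: can move to 21, which is L ⇒ W
n=24: moves to 22(W), 20(W), 17(W); every one is W ⇒ L
L entries with 0 ≤ n ≤ 24: n = 0, 1, 6, 9, 12, 15, 18, 21, 24; that makes 9.

9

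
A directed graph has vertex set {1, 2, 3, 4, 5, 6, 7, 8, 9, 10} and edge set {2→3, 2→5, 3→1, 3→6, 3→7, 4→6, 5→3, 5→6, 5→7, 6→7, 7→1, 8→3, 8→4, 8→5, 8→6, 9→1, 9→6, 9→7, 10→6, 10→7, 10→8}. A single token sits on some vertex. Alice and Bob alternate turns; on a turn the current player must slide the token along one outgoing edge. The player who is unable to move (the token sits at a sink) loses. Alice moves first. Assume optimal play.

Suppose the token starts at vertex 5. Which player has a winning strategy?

Alice wins.

Work bottom-up. With no move the player to move loses. Otherwise the position is W if at least one move leads to an L position for the opponent, and L if every move leads to a W.
Every edge goes from a vertex to one that appears earlier in the order 1, 7, 6, 3, 9, 5, 4, 8, 10, 2, so processing vertices in that order labels each vertex after all of its successors.
1: no outgoing edge → L
7: can move to 1, which is L ⇒ W
6: the only move is to 7(W), a W ⇒ L
3: can move to 6, which is L ⇒ W
9: can move to 6, which is L ⇒ W
5: can move to 6, which is L ⇒ W
4: can move to 6, which is L ⇒ W
8: can move to 6, which is L ⇒ W
10: can move to 6, which is L ⇒ W
2: moves to 5(W), 3(W); every one is W ⇒ L
From 5 Alice can move to 6, reaching an L position.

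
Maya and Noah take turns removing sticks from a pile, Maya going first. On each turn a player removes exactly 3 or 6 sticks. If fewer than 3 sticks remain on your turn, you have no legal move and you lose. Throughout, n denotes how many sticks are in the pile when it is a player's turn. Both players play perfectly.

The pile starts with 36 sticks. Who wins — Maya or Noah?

Noah wins.

Build the W/L table. Terminal = L. A non-terminal position is W if it has a move to some L; otherwise it is L.
n=0: no move → L
n=1: no move → L
n=2: no move → L
n=3: can move to 0, which is L ⇒ W
n=4: can move to 1, which is L ⇒ W
n=5: can move to 2, which is L ⇒ W
n=6: can move to 0, which is L ⇒ W
n=7: can move to 1, which is L ⇒ W
n=8: can move to 2, which is L ⇒ W
n=9: moves to 6(W), 3(W); every one is W ⇒ L
n=10: moves to 7(W), 4(W); every one is W ⇒ L
n=11: moves to 8(W), 5(W); every one is W ⇒ L
n=12: can move to 9, which is L ⇒ W
n=13: can move to 10, which is L ⇒ W
n=14: can move to 11, which is L ⇒ W
n=15: can move to 9, which is L ⇒ W
n=16: can move to 10, which is L ⇒ W
n=17: can move to 11, which is L ⇒ W
n=18: moves to 15(W), 12(W); every one is W ⇒ L
n=19: moves to 16(W), 13(W); every one is W ⇒ L
n=20: moves to 17(W), 14(W); every one is W ⇒ L
n=21: can move to 18, which is L ⇒ W
n=22: can move to 19, which is L ⇒ W
n=23: can move to 20, which is L ⇒ W
n=24: can move to 18, which is L ⇒ W
n=25: can move to 19, which is L ⇒ W
n=26: can move to 20, which is L ⇒ W
n=27: moves to 24(W), 21(W); every one is W ⇒ L
n=28: moves to 25(W), 22(W); every one is W ⇒ L
n=29: moves to 26(W), 23(W); every one is W ⇒ L
n=30: can move to 27, which is L ⇒ W
n=31: can move to 28, which is L ⇒ W
n=32: can move to 29, which is L ⇒ W
n=33: can move to 27, which is L ⇒ W
n=34: can move to 28, which is L ⇒ W
n=35: can move to 29, which is L ⇒ W
n=36: moves to 33(W), 30(W); every one is W ⇒ L
Every move from 36 reaches a W position, so the mover loses.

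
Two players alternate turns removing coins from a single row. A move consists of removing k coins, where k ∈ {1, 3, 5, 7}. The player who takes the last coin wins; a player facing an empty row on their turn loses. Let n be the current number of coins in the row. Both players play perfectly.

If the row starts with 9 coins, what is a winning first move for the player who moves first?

Classify positions by backward induction: terminal positions (no move available) are L. From any other position, the mover wins iff some move reaches an L.
n=0: no move → L
n=1: →0(L), so W
n=2: →1(W) only, which is W, so L
n=3: →2(L), so W
n=4: →3(W), 1(W) — all W, so L
n=5: →4(L), so W
n=6: →5(W), 3(W), 1(W) — all W, so L
n=7: →6(L), so W
n=8: →7(W), 5(W), 3(W), 1(W) — all W, so L
n=9: →8(L), so W
From 9, the L positions reachable in one move are: 8, 6, 4, 2. Any move reaching one of these is winning.

Remove 1, leaving 8.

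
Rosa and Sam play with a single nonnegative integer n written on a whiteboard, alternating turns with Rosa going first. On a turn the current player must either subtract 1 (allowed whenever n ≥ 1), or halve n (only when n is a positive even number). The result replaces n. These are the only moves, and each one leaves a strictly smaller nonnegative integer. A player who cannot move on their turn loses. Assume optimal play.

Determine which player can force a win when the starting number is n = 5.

Build the W/L table. Terminal = L. A non-terminal position is W if it has a move to some L; otherwise it is L.
n=0: no move → L
n=1: W (go to 0, an L position)
n=2: L (sole option 1(W) is W)
n=3: W (go to 2, an L position)
n=4: W (go to 2, an L position)
n=5: L (sole option 4(W) is W)
The starting position 5 is L: whatever Rosa does, the opponent receives a W position.

Sam wins.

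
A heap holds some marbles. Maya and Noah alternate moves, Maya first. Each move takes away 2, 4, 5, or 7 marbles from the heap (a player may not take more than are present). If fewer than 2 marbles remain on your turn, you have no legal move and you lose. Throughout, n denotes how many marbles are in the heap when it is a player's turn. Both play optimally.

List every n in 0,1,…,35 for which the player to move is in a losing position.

0, 1, 9, 10, 18, 19, 27, 28

Use the standard recursion: the mover loses at a terminal position; elsewhere, the mover wins exactly when some move hands the opponent an L position.
n=0: no move → L
n=1: no move → L
n=2: →0(L), so W
n=3: →1(L), so W
n=4: →0(L), so W
n=5: →1(L), so W
n=6: →1(L), so W
n=7: →0(L), so W
n=8: →1(L), so W
n=9: →7(W), 5(W), 4(W), 2(W) — all W, so L
n=10: →8(W), 6(W), 5(W), 3(W) — all W, so L
n=11: →9(L), so W
n=12: →10(L), so W
n=13: →9(L), so W
n=14: →10(L), so W
n=15: →10(L), so W
n=16: →9(L), so W
n=17: →10(L), so W
n=18: →16(W), 14(W), 13(W), 11(W) — all W, so L
n=19: →17(W), 15(W), 14(W), 12(W) — all W, so L
n=20: →18(L), so W
n=21: →19(L), so W
n=22: →18(L), so W
n=23: →19(L), so W
n=24: →19(L), so W
n=25: →18(L), so W
n=26: →19(L), so W
n=27: →25(W), 23(W), 22(W), 20(W) — all W, so L
n=28: →26(W), 24(W), 23(W), 21(W) — all W, so L
n=29: →27(L), so W
n=30: →28(L), so W
n=31: →27(L), so W
n=32: →28(L), so W
n=33: →28(L), so W
n=34: →27(L), so W
n=35: →28(L), so W
Reading off the rows marked L gives the requested list; there are 8 such values of n.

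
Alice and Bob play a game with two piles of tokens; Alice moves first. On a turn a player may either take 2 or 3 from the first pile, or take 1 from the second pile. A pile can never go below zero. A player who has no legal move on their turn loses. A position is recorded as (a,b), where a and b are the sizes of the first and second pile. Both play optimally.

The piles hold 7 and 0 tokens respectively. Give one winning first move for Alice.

Build the W/L table. Terminal = L. A non-terminal position is W if it has a move to some L; otherwise it is L.
No move ever increases a pile, so every position that can arise here has a ≤ 7 and b ≤ 0; it is enough to label the cells with 0 ≤ a ≤ 7 and 0 ≤ b ≤ 0.
Every move lowers a or b (never raises either), so fill the grid row by row in increasing a, and left to right within a row: each cell's successors are then already labelled.
      b=0
a=0:    L
a=1:    L
a=2:    W
a=3:    W
a=4:    W
a=5:    L
a=6:    L
a=7:    W
Cells with no legal move (terminal, hence L): (0,0), (1,0).
The remaining L cells, each justified by listing all of its moves:
(5,0): moves to (3,0)(W), (2,0)(W); every one is W ⇒ L
(6,0): moves to (4,0)(W), (3,0)(W); every one is W ⇒ L
Every other cell has at least one move into one of the L cells above, so it is W.
From (7,0), the L positions reachable in one move are: (5,0).

Move to (5,0).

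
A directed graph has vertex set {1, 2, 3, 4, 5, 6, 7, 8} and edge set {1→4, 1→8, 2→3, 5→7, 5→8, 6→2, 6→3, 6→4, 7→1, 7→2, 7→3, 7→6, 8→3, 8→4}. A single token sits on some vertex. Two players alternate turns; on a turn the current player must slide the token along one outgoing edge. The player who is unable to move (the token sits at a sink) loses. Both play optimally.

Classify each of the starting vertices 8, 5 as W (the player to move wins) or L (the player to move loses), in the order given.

8: W, 5: L

Build the W/L table. Terminal = L. A non-terminal position is W if it has a move to some L; otherwise it is L.
Every edge goes from a vertex to one that appears earlier in the order 3, 4, 8, 2, 1, 6, 7, 5, so processing vertices in that order labels each vertex after all of its successors.
3: no outgoing edge → L
4: no outgoing edge → L
8: reaches L-position 4 → W
2: reaches L-position 3 → W
1: reaches L-position 4 → W
6: reaches L-position 4 → W
7: reaches L-position 3 → W
5: only reaches 7(W), 8(W), all W → L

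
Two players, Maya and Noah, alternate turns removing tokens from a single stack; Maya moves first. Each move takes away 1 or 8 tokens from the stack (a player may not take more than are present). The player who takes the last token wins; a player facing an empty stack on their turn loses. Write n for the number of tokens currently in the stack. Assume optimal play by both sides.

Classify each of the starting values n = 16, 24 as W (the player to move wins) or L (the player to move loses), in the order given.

16: W, 24: L

Work bottom-up. With no move the player to move loses. Otherwise the position is W if at least one move leads to an L position for the opponent, and L if every move leads to a W.
n=0: no move → L
n=1: W (go to 0, an L position)
n=2: L (sole option 1(W) is W)
n=3: W (go to 2, an L position)
n=4: L (sole option 3(W) is W)
n=5: W (go to 4, an L position)
n=6: L (sole option 5(W) is W)
n=7: W (go to 6, an L position)
n=8: W (go to 0, an L position)
n=9: L (options 8(W), 1(W) are all W)
n=10: W (go to 9, an L position)
n=11: L (options 10(W), 3(W) are all W)
n=12: W (go to 11, an L position)
n=13: L (options 12(W), 5(W) are all W)
n=14: W (go to 13, an L position)
n=15: L (options 14(W), 7(W) are all W)
n=16: W (go to 15, an L position)
n=17: W (go to 9, an L position)
n=18: L (options 17(W), 10(W) are all W)
n=19: W (go to 18, an L position)
n=20: L (options 19(W), 12(W) are all W)
n=21: W (go to 20, an L position)
n=22: L (options 21(W), 14(W) are all W)
n=23: W (go to 22, an L position)
n=24: L (options 23(W), 16(W) are all W)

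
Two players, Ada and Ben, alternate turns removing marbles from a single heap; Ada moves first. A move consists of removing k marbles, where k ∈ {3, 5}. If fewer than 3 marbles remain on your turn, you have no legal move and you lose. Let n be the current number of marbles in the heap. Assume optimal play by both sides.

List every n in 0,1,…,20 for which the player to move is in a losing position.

0, 1, 2, 8, 9, 10, 16, 17, 18

Work bottom-up. With no move the player to move loses. Otherwise the position is W if at least one move leads to an L position for the opponent, and L if every move leads to a W.
n=0: no move → L
n=1: no move → L
n=2: no move → L
n=3: reaches L-position 0 → W
n=4: reaches L-position 1 → W
n=5: reaches L-position 2 → W
n=6: reaches L-position 1 → W
n=7: reaches L-position 2 → W
n=8: only reaches 5(W), 3(W), all W → L
n=9: only reaches 6(W), 4(W), all W → L
n=10: only reaches 7(W), 5(W), all W → L
n=11: reaches L-position 8 → W
n=12: reaches L-position 9 → W
n=13: reaches L-position 10 → W
n=14: reaches L-position 9 → W
n=15: reaches L-position 10 → W
n=16: only reaches 13(W), 11(W), all W → L
n=17: only reaches 14(W), 12(W), all W → L
n=18: only reaches 15(W), 13(W), all W → L
n=19: reaches L-position 16 → W
n=20: reaches L-position 17 → W
Reading off the rows marked L gives the requested list; there are 9 such values of n.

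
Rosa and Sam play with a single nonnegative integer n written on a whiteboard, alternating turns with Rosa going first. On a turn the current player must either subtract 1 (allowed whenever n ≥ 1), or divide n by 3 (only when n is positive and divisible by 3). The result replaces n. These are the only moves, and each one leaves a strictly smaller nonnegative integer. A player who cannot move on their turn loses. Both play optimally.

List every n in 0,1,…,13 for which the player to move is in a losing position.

0, 2, 4, 7, 9, 11, 13

Compute win/loss labels from the base case upward. A position with no move is L. Any other position is W if it can reach an L in one move, else L.
n=0: no move → L
n=1: W (go to 0, an L position)
n=2: L (sole option 1(W) is W)
n=3: W (go to 2, an L position)
n=4: L (sole option 3(W) is W)
n=5: W (go to 4, an L position)
n=6: W (go to 2, an L position)
n=7: L (sole option 6(W) is W)
n=8: W (go to 7, an L position)
n=9: L (options 3(W), 8(W) are all W)
n=10: W (go to 9, an L position)
n=11: L (sole option 10(W) is W)
n=12: W (go to 4, an L position)
n=13: L (sole option 12(W) is W)
Reading off the rows marked L gives the requested list; there are 7 such values of n.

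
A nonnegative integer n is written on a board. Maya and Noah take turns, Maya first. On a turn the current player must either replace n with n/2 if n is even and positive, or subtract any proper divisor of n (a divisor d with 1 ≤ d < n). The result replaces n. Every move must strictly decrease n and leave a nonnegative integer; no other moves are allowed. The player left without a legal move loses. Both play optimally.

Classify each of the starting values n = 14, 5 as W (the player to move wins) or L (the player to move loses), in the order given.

14: W, 5: L

Work bottom-up. With no move the player to move loses. Otherwise the position is W if at least one move leads to an L position for the opponent, and L if every move leads to a W.
n=0: no move → L
n=1: no move → L
n=2: reaches L-position 1 → W
n=3: only reaches 2(W), which is W → L
n=4: reaches L-position 3 → W
n=5: only reaches 4(W), which is W → L
n=6: reaches L-position 3 → W
n=7: only reaches 6(W), which is W → L
n=8: reaches L-position 7 → W
n=9: only reaches 6(W), 8(W), all W → L
n=10: reaches L-position 5 → W
n=11: only reaches 10(W), which is W → L
n=12: reaches L-position 9 → W
n=13: only reaches 12(W), which is W → L
n=14: reaches L-position 7 → W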